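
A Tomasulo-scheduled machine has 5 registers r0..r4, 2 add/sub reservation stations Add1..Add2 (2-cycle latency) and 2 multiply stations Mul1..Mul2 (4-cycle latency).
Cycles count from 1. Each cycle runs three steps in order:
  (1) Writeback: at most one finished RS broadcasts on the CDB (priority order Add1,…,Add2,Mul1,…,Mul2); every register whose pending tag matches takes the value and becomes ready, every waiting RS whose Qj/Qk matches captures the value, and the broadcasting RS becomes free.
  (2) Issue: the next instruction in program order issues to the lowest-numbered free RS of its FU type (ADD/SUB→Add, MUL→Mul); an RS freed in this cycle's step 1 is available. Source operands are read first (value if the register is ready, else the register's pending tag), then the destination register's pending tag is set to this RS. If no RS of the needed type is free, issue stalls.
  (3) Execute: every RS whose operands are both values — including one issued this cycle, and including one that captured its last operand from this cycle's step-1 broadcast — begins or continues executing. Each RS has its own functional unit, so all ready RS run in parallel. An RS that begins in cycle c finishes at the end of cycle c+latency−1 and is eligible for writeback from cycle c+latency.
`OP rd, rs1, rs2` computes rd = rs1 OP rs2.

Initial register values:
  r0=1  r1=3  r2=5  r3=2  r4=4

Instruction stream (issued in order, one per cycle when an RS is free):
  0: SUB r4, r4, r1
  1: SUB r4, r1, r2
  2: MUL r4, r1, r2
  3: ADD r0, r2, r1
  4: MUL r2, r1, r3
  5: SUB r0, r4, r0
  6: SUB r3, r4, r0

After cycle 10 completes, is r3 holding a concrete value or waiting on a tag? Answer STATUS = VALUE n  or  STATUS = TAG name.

c1: issue SUB r4<-Add1 | r0:1,r1:3,r2:5,r3:2,r4:Add1
c2: issue SUB r4<-Add2 | r0:1,r1:3,r2:5,r3:2,r4:Add2
c3: CDB Add1=1; issue MUL r4<-Mul1 | r0:1,r1:3,r2:5,r3:2,r4:Mul1
c4: CDB Add2=-2; issue ADD r0<-Add1 | r0:Add1,r1:3,r2:5,r3:2,r4:Mul1
c5: issue MUL r2<-Mul2 | r0:Add1,r1:3,r2:Mul2,r3:2,r4:Mul1
c6: CDB Add1=8; issue SUB r0<-Add1 | r0:Add1,r1:3,r2:Mul2,r3:2,r4:Mul1
c7: CDB Mul1=15; issue SUB r3<-Add2 | r0:Add1,r1:3,r2:Mul2,r3:Add2,r4:15
c8: - | r0:Add1,r1:3,r2:Mul2,r3:Add2,r4:15
c9: CDB Add1=7 | r0:7,r1:3,r2:Mul2,r3:Add2,r4:15
c10: CDB Mul2=6 | r0:7,r1:3,r2:6,r3:Add2,r4:15

STATUS = TAG Add2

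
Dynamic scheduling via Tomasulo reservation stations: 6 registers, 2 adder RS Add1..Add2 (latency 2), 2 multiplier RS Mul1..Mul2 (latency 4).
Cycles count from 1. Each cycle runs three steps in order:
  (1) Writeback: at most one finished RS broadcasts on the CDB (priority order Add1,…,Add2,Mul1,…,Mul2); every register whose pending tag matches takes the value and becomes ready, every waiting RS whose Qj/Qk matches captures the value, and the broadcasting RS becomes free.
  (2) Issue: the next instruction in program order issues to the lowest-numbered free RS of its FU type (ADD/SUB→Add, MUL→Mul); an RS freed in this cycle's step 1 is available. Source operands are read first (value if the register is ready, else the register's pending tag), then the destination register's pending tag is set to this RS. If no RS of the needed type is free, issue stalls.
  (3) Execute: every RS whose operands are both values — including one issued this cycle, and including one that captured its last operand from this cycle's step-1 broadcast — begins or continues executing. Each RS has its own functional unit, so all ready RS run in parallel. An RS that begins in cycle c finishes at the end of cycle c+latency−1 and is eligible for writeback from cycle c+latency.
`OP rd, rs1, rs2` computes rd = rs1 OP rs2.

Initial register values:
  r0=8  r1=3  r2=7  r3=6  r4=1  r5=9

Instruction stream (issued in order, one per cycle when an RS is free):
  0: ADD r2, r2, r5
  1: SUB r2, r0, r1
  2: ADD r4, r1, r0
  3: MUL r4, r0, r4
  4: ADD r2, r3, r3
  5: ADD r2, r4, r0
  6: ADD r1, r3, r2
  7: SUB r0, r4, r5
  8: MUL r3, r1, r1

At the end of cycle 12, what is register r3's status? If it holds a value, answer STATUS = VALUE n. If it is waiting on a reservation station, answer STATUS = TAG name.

c1: issue ADD r2<-Add1 | r0:8,r1:3,r2:Add1,r3:6,r4:1,r5:9
c2: issue SUB r2<-Add2 | r0:8,r1:3,r2:Add2,r3:6,r4:1,r5:9
c3: CDB Add1=16; issue ADD r4<-Add1 | r0:8,r1:3,r2:Add2,r3:6,r4:Add1,r5:9
c4: CDB Add2=5; issue MUL r4<-Mul1 | r0:8,r1:3,r2:5,r3:6,r4:Mul1,r5:9
c5: CDB Add1=11; issue ADD r2<-Add1 | r0:8,r1:3,r2:Add1,r3:6,r4:Mul1,r5:9
c6: issue ADD r2<-Add2 | r0:8,r1:3,r2:Add2,r3:6,r4:Mul1,r5:9
c7: CDB Add1=12; issue ADD r1<-Add1 | r0:8,r1:Add1,r2:Add2,r3:6,r4:Mul1,r5:9
c8: stall | r0:8,r1:Add1,r2:Add2,r3:6,r4:Mul1,r5:9
c9: CDB Mul1=88; stall | r0:8,r1:Add1,r2:Add2,r3:6,r4:88,r5:9
c10: stall | r0:8,r1:Add1,r2:Add2,r3:6,r4:88,r5:9
c11: CDB Add2=96; issue SUB r0<-Add2 | r0:Add2,r1:Add1,r2:96,r3:6,r4:88,r5:9
c12: issue MUL r3<-Mul1 | r0:Add2,r1:Add1,r2:96,r3:Mul1,r4:88,r5:9

STATUS = TAG Mul1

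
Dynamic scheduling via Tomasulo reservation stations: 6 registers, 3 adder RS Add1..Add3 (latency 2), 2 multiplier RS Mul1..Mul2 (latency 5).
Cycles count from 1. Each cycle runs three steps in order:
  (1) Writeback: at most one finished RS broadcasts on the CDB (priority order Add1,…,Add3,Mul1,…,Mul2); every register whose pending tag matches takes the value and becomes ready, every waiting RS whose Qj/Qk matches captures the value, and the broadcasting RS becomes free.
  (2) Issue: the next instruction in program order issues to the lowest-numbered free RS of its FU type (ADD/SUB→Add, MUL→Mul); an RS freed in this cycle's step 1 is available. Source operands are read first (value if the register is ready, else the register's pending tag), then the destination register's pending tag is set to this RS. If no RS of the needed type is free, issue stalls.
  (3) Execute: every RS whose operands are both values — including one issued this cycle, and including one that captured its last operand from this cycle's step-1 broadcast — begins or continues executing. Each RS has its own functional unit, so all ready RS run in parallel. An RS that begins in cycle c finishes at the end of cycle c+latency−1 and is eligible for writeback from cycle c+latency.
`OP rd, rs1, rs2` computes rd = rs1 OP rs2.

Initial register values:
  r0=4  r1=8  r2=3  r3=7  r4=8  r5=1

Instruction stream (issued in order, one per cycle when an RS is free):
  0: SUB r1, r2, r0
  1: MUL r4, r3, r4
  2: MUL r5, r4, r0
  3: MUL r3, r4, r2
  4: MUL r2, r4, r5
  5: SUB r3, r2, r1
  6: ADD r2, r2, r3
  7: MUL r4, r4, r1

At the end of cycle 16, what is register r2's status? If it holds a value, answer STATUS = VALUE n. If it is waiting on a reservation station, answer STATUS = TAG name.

STATUS = TAG Add2

c1: issue SUB r1<-Add1 | r0:4,r1:Add1,r2:3,r3:7,r4:8,r5:1
c2: issue MUL r4<-Mul1 | r0:4,r1:Add1,r2:3,r3:7,r4:Mul1,r5:1
c3: CDB Add1=-1; issue MUL r5<-Mul2 | r0:4,r1:-1,r2:3,r3:7,r4:Mul1,r5:Mul2
c4: stall | r0:4,r1:-1,r2:3,r3:7,r4:Mul1,r5:Mul2
c5: stall | r0:4,r1:-1,r2:3,r3:7,r4:Mul1,r5:Mul2
c6: stall | r0:4,r1:-1,r2:3,r3:7,r4:Mul1,r5:Mul2
c7: CDB Mul1=56; issue MUL r3<-Mul1 | r0:4,r1:-1,r2:3,r3:Mul1,r4:56,r5:Mul2
c8: stall | r0:4,r1:-1,r2:3,r3:Mul1,r4:56,r5:Mul2
c9: stall | r0:4,r1:-1,r2:3,r3:Mul1,r4:56,r5:Mul2
c10: stall | r0:4,r1:-1,r2:3,r3:Mul1,r4:56,r5:Mul2
c11: stall | r0:4,r1:-1,r2:3,r3:Mul1,r4:56,r5:Mul2
c12: CDB Mul1=168; issue MUL r2<-Mul1 | r0:4,r1:-1,r2:Mul1,r3:168,r4:56,r5:Mul2
c13: CDB Mul2=224; issue SUB r3<-Add1 | r0:4,r1:-1,r2:Mul1,r3:Add1,r4:56,r5:224
c14: issue ADD r2<-Add2 | r0:4,r1:-1,r2:Add2,r3:Add1,r4:56,r5:224
c15: issue MUL r4<-Mul2 | r0:4,r1:-1,r2:Add2,r3:Add1,r4:Mul2,r5:224
c16: - | r0:4,r1:-1,r2:Add2,r3:Add1,r4:Mul2,r5:224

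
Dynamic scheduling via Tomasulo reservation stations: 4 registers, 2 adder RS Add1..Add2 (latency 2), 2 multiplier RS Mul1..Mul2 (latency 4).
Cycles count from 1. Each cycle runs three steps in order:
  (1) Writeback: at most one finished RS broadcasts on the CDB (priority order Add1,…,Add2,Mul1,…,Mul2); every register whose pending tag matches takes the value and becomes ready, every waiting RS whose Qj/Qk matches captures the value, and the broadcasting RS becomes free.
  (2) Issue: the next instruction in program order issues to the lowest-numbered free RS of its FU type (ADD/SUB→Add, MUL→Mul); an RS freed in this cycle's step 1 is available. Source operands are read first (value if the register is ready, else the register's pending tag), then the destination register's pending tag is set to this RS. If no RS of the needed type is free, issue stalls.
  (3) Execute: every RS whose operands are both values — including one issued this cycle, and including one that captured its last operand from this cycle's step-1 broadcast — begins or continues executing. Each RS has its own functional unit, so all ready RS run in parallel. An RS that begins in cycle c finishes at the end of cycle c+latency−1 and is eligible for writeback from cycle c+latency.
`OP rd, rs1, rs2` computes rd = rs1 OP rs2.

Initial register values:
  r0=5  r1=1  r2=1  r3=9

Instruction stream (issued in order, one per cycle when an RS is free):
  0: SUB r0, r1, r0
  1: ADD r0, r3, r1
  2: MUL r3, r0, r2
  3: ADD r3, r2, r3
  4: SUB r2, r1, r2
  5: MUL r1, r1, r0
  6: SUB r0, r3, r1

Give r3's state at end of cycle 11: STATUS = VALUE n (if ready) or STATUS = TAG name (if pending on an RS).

STATUS = VALUE 11

c1: issue SUB r0<-Add1 | r0:Add1,r1:1,r2:1,r3:9
c2: issue ADD r0<-Add2 | r0:Add2,r1:1,r2:1,r3:9
c3: CDB Add1=-4; issue MUL r3<-Mul1 | r0:Add2,r1:1,r2:1,r3:Mul1
c4: CDB Add2=10; issue ADD r3<-Add1 | r0:10,r1:1,r2:1,r3:Add1
c5: issue SUB r2<-Add2 | r0:10,r1:1,r2:Add2,r3:Add1
c6: issue MUL r1<-Mul2 | r0:10,r1:Mul2,r2:Add2,r3:Add1
c7: CDB Add2=0; issue SUB r0<-Add2 | r0:Add2,r1:Mul2,r2:0,r3:Add1
c8: CDB Mul1=10 | r0:Add2,r1:Mul2,r2:0,r3:Add1
c9: - | r0:Add2,r1:Mul2,r2:0,r3:Add1
c10: CDB Add1=11 | r0:Add2,r1:Mul2,r2:0,r3:11
c11: CDB Mul2=10 | r0:Add2,r1:10,r2:0,r3:11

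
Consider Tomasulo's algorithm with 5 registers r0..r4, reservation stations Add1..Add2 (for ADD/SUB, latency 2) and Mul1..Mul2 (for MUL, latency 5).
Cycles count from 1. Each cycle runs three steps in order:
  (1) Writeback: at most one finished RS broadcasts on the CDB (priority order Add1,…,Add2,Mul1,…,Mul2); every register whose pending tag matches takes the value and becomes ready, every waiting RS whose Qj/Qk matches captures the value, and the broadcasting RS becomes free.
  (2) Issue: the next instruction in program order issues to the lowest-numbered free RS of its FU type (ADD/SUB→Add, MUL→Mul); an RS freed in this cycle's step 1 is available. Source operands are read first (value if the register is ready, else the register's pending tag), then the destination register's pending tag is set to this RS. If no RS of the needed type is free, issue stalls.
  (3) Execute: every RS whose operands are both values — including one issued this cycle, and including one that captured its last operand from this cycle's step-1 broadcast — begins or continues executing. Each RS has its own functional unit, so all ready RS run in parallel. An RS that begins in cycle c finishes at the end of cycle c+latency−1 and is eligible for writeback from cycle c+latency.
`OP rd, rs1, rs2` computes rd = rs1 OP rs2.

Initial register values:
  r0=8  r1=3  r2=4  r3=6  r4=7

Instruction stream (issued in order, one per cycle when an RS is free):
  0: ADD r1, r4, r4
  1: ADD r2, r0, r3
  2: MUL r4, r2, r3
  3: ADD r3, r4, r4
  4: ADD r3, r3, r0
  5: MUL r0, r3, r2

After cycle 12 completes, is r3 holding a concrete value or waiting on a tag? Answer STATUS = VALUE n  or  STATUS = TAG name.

STATUS = TAG Add2

cycle 1: issue ADD r1<-Add1 // r0:8,r1:Add1,r2:4,r3:6,r4:7
cycle 2: issue ADD r2<-Add2 // r0:8,r1:Add1,r2:Add2,r3:6,r4:7
cycle 3: CDB Add1=14; issue MUL r4<-Mul1 // r0:8,r1:14,r2:Add2,r3:6,r4:Mul1
cycle 4: CDB Add2=14; issue ADD r3<-Add1 // r0:8,r1:14,r2:14,r3:Add1,r4:Mul1
cycle 5: issue ADD r3<-Add2 // r0:8,r1:14,r2:14,r3:Add2,r4:Mul1
cycle 6: issue MUL r0<-Mul2 // r0:Mul2,r1:14,r2:14,r3:Add2,r4:Mul1
cycle 7: - // r0:Mul2,r1:14,r2:14,r3:Add2,r4:Mul1
cycle 8: - // r0:Mul2,r1:14,r2:14,r3:Add2,r4:Mul1
cycle 9: CDB Mul1=84 // r0:Mul2,r1:14,r2:14,r3:Add2,r4:84
cycle 10: - // r0:Mul2,r1:14,r2:14,r3:Add2,r4:84
cycle 11: CDB Add1=168 // r0:Mul2,r1:14,r2:14,r3:Add2,r4:84
cycle 12: - // r0:Mul2,r1:14,r2:14,r3:Add2,r4:84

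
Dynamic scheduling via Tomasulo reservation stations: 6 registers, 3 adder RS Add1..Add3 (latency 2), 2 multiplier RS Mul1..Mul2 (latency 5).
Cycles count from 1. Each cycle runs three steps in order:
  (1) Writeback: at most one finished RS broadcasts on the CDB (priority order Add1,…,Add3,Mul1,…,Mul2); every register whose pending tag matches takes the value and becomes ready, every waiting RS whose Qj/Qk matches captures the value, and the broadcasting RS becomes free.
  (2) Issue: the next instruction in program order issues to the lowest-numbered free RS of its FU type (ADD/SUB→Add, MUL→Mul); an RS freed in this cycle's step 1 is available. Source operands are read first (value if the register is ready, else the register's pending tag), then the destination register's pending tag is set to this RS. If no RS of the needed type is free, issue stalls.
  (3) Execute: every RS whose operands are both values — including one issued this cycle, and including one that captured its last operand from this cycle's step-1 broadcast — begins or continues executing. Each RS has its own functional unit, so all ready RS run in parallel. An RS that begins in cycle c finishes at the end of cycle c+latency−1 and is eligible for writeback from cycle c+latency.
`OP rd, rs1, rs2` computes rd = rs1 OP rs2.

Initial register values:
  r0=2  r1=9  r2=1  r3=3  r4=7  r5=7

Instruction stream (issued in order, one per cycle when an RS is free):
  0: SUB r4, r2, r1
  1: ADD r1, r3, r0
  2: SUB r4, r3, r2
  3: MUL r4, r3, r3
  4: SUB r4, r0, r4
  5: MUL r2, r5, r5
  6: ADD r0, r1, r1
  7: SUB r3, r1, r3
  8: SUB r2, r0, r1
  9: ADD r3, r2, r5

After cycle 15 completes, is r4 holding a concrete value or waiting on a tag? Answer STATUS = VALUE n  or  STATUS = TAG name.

STATUS = VALUE -7

c1: issue SUB r4<-Add1 | r0:2,r1:9,r2:1,r3:3,r4:Add1,r5:7
c2: issue ADD r1<-Add2 | r0:2,r1:Add2,r2:1,r3:3,r4:Add1,r5:7
c3: CDB Add1=-8; issue SUB r4<-Add1 | r0:2,r1:Add2,r2:1,r3:3,r4:Add1,r5:7
c4: CDB Add2=5; issue MUL r4<-Mul1 | r0:2,r1:5,r2:1,r3:3,r4:Mul1,r5:7
c5: CDB Add1=2; issue SUB r4<-Add1 | r0:2,r1:5,r2:1,r3:3,r4:Add1,r5:7
c6: issue MUL r2<-Mul2 | r0:2,r1:5,r2:Mul2,r3:3,r4:Add1,r5:7
c7: issue ADD r0<-Add2 | r0:Add2,r1:5,r2:Mul2,r3:3,r4:Add1,r5:7
c8: issue SUB r3<-Add3 | r0:Add2,r1:5,r2:Mul2,r3:Add3,r4:Add1,r5:7
c9: CDB Add2=10; issue SUB r2<-Add2 | r0:10,r1:5,r2:Add2,r3:Add3,r4:Add1,r5:7
c10: CDB Add3=2; issue ADD r3<-Add3 | r0:10,r1:5,r2:Add2,r3:Add3,r4:Add1,r5:7
c11: CDB Add2=5 | r0:10,r1:5,r2:5,r3:Add3,r4:Add1,r5:7
c12: CDB Mul1=9 | r0:10,r1:5,r2:5,r3:Add3,r4:Add1,r5:7
c13: CDB Add3=12 | r0:10,r1:5,r2:5,r3:12,r4:Add1,r5:7
c14: CDB Add1=-7 | r0:10,r1:5,r2:5,r3:12,r4:-7,r5:7
c15: CDB Mul2=49 | r0:10,r1:5,r2:5,r3:12,r4:-7,r5:7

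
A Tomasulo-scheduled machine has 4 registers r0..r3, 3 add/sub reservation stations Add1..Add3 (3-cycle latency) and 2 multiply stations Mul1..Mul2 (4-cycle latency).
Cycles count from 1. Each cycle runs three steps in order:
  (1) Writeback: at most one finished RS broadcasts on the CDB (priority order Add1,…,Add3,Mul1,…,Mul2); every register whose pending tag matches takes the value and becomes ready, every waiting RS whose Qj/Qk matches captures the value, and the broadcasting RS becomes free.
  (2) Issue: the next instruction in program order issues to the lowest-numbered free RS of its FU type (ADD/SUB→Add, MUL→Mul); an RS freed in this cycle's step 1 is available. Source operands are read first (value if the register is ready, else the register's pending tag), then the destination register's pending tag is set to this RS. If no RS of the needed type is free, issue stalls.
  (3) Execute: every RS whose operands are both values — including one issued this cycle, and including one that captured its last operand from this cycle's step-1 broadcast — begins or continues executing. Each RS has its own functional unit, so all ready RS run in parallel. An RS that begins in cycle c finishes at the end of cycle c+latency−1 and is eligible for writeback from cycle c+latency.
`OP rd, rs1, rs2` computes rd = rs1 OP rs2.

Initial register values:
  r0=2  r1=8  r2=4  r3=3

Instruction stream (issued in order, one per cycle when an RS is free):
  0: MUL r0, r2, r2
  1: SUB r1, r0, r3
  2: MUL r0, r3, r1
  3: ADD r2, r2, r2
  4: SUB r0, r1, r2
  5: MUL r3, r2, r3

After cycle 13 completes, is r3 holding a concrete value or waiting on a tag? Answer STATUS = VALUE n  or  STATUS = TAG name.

STATUS = VALUE 24

  c1: issue MUL r0<-Mul1  regs: r0:Mul1,r1:8,r2:4,r3:3
  c2: issue SUB r1<-Add1  regs: r0:Mul1,r1:Add1,r2:4,r3:3
  c3: issue MUL r0<-Mul2  regs: r0:Mul2,r1:Add1,r2:4,r3:3
  c4: issue ADD r2<-Add2  regs: r0:Mul2,r1:Add1,r2:Add2,r3:3
  c5: CDB Mul1=16; issue SUB r0<-Add3  regs: r0:Add3,r1:Add1,r2:Add2,r3:3
  c6: issue MUL r3<-Mul1  regs: r0:Add3,r1:Add1,r2:Add2,r3:Mul1
  c7: CDB Add2=8  regs: r0:Add3,r1:Add1,r2:8,r3:Mul1
  c8: CDB Add1=13  regs: r0:Add3,r1:13,r2:8,r3:Mul1
  c9: -  regs: r0:Add3,r1:13,r2:8,r3:Mul1
  c10: -  regs: r0:Add3,r1:13,r2:8,r3:Mul1
  c11: CDB Add3=5  regs: r0:5,r1:13,r2:8,r3:Mul1
  c12: CDB Mul1=24  regs: r0:5,r1:13,r2:8,r3:24
  c13: CDB Mul2=39  regs: r0:5,r1:13,r2:8,r3:24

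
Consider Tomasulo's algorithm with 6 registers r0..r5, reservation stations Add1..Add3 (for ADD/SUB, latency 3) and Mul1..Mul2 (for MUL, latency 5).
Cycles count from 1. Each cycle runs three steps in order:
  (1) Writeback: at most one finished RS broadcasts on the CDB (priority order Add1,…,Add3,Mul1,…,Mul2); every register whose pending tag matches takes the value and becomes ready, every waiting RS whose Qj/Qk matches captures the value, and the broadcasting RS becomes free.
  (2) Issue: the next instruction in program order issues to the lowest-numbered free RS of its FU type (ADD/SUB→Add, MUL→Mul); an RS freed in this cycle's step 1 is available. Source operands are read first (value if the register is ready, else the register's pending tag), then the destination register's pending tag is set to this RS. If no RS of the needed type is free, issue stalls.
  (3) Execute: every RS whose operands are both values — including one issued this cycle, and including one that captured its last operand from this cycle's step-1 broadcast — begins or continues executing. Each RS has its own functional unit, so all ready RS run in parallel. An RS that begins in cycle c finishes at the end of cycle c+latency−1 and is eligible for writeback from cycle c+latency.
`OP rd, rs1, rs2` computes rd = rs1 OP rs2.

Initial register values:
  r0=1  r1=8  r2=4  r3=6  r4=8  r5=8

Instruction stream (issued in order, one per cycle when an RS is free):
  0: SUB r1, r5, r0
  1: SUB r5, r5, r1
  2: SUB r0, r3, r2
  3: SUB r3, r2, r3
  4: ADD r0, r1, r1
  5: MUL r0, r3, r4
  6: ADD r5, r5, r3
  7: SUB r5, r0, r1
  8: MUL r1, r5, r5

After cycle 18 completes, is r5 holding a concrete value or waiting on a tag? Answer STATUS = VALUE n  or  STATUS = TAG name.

cycle 1: issue SUB r1<-Add1 // r0:1,r1:Add1,r2:4,r3:6,r4:8,r5:8
cycle 2: issue SUB r5<-Add2 // r0:1,r1:Add1,r2:4,r3:6,r4:8,r5:Add2
cycle 3: issue SUB r0<-Add3 // r0:Add3,r1:Add1,r2:4,r3:6,r4:8,r5:Add2
cycle 4: CDB Add1=7; issue SUB r3<-Add1 // r0:Add3,r1:7,r2:4,r3:Add1,r4:8,r5:Add2
cycle 5: stall // r0:Add3,r1:7,r2:4,r3:Add1,r4:8,r5:Add2
cycle 6: CDB Add3=2; issue ADD r0<-Add3 // r0:Add3,r1:7,r2:4,r3:Add1,r4:8,r5:Add2
cycle 7: CDB Add1=-2; issue MUL r0<-Mul1 // r0:Mul1,r1:7,r2:4,r3:-2,r4:8,r5:Add2
cycle 8: CDB Add2=1; issue ADD r5<-Add1 // r0:Mul1,r1:7,r2:4,r3:-2,r4:8,r5:Add1
cycle 9: CDB Add3=14; issue SUB r5<-Add2 // r0:Mul1,r1:7,r2:4,r3:-2,r4:8,r5:Add2
cycle 10: issue MUL r1<-Mul2 // r0:Mul1,r1:Mul2,r2:4,r3:-2,r4:8,r5:Add2
cycle 11: CDB Add1=-1 // r0:Mul1,r1:Mul2,r2:4,r3:-2,r4:8,r5:Add2
cycle 12: CDB Mul1=-16 // r0:-16,r1:Mul2,r2:4,r3:-2,r4:8,r5:Add2
cycle 13: - // r0:-16,r1:Mul2,r2:4,r3:-2,r4:8,r5:Add2
cycle 14: - // r0:-16,r1:Mul2,r2:4,r3:-2,r4:8,r5:Add2
cycle 15: CDB Add2=-23 // r0:-16,r1:Mul2,r2:4,r3:-2,r4:8,r5:-23
cycle 16: - // r0:-16,r1:Mul2,r2:4,r3:-2,r4:8,r5:-23
cycle 17: - // r0:-16,r1:Mul2,r2:4,r3:-2,r4:8,r5:-23
cycle 18: - // r0:-16,r1:Mul2,r2:4,r3:-2,r4:8,r5:-23

STATUS = VALUE -23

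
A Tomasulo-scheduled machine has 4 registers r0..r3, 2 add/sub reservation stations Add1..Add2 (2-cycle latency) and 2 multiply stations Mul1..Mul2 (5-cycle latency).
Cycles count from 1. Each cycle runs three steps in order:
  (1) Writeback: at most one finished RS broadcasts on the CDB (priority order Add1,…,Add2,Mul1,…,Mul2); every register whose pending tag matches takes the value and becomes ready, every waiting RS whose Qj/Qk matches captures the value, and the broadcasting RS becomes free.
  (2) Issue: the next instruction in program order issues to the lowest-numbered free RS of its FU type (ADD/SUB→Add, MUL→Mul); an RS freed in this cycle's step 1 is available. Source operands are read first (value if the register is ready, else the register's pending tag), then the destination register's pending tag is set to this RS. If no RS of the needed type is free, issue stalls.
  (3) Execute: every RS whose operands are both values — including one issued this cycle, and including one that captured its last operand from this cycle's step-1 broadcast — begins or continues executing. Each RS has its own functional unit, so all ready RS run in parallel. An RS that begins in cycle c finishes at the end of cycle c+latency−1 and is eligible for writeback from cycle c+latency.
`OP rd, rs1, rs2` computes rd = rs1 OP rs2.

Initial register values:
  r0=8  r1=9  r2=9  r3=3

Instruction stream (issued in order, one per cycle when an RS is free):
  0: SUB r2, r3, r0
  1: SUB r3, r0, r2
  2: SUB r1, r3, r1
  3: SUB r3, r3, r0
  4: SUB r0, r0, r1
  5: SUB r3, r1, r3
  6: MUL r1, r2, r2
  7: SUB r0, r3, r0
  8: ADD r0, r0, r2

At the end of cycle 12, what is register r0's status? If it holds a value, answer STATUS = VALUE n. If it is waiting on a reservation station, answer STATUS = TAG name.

cycle 1: issue SUB r2<-Add1 // r0:8,r1:9,r2:Add1,r3:3
cycle 2: issue SUB r3<-Add2 // r0:8,r1:9,r2:Add1,r3:Add2
cycle 3: CDB Add1=-5; issue SUB r1<-Add1 // r0:8,r1:Add1,r2:-5,r3:Add2
cycle 4: stall // r0:8,r1:Add1,r2:-5,r3:Add2
cycle 5: CDB Add2=13; issue SUB r3<-Add2 // r0:8,r1:Add1,r2:-5,r3:Add2
cycle 6: stall // r0:8,r1:Add1,r2:-5,r3:Add2
cycle 7: CDB Add1=4; issue SUB r0<-Add1 // r0:Add1,r1:4,r2:-5,r3:Add2
cycle 8: CDB Add2=5; issue SUB r3<-Add2 // r0:Add1,r1:4,r2:-5,r3:Add2
cycle 9: CDB Add1=4; issue MUL r1<-Mul1 // r0:4,r1:Mul1,r2:-5,r3:Add2
cycle 10: CDB Add2=-1; issue SUB r0<-Add1 // r0:Add1,r1:Mul1,r2:-5,r3:-1
cycle 11: issue ADD r0<-Add2 // r0:Add2,r1:Mul1,r2:-5,r3:-1
cycle 12: CDB Add1=-5 // r0:Add2,r1:Mul1,r2:-5,r3:-1

STATUS = TAG Add2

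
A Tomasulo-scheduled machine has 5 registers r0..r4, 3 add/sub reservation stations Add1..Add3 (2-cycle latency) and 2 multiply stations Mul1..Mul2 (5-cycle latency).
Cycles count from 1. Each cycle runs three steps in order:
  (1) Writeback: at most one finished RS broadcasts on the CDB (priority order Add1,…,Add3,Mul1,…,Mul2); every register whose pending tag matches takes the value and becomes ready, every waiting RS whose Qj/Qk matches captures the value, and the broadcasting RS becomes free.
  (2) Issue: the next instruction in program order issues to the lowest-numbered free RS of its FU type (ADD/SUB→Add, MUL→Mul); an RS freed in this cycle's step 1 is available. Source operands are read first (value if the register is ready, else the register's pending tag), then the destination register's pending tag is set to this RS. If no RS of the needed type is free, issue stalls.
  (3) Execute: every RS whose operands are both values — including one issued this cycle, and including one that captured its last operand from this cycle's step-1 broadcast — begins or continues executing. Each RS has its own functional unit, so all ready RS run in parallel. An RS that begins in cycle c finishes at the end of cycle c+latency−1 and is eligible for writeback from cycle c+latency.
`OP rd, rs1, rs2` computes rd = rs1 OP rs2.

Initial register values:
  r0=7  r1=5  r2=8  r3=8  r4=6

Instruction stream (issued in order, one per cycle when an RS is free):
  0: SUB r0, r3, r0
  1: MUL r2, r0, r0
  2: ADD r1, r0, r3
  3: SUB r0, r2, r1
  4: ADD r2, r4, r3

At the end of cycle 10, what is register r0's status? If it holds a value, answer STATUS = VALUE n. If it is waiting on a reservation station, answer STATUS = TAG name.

cycle 1: issue SUB r0<-Add1 // r0:Add1,r1:5,r2:8,r3:8,r4:6
cycle 2: issue MUL r2<-Mul1 // r0:Add1,r1:5,r2:Mul1,r3:8,r4:6
cycle 3: CDB Add1=1; issue ADD r1<-Add1 // r0:1,r1:Add1,r2:Mul1,r3:8,r4:6
cycle 4: issue SUB r0<-Add2 // r0:Add2,r1:Add1,r2:Mul1,r3:8,r4:6
cycle 5: CDB Add1=9; issue ADD r2<-Add1 // r0:Add2,r1:9,r2:Add1,r3:8,r4:6
cycle 6: - // r0:Add2,r1:9,r2:Add1,r3:8,r4:6
cycle 7: CDB Add1=14 // r0:Add2,r1:9,r2:14,r3:8,r4:6
cycle 8: CDB Mul1=1 // r0:Add2,r1:9,r2:14,r3:8,r4:6
cycle 9: - // r0:Add2,r1:9,r2:14,r3:8,r4:6
cycle 10: CDB Add2=-8 // r0:-8,r1:9,r2:14,r3:8,r4:6

STATUS = VALUE -8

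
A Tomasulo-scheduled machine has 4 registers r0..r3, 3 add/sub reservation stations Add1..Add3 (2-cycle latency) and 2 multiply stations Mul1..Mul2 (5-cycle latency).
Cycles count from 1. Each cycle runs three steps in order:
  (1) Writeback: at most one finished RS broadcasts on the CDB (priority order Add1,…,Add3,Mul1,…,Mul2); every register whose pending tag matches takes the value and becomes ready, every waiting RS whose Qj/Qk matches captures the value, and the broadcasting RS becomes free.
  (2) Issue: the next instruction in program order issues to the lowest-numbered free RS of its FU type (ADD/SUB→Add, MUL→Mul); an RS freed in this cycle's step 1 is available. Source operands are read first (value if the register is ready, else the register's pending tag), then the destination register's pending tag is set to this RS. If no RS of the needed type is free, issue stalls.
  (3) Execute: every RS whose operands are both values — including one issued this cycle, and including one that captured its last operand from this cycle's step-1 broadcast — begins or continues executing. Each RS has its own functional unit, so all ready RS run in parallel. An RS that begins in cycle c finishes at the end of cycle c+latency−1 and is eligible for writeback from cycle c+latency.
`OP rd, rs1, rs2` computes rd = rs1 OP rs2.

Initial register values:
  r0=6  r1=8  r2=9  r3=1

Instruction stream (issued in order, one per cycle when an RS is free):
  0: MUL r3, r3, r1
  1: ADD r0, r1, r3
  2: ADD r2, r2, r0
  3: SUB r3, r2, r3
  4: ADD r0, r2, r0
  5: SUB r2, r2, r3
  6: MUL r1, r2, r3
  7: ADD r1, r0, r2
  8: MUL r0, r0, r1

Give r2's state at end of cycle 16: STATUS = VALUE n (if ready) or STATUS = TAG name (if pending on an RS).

c1: issue MUL r3<-Mul1 | r0:6,r1:8,r2:9,r3:Mul1
c2: issue ADD r0<-Add1 | r0:Add1,r1:8,r2:9,r3:Mul1
c3: issue ADD r2<-Add2 | r0:Add1,r1:8,r2:Add2,r3:Mul1
c4: issue SUB r3<-Add3 | r0:Add1,r1:8,r2:Add2,r3:Add3
c5: stall | r0:Add1,r1:8,r2:Add2,r3:Add3
c6: CDB Mul1=8; stall | r0:Add1,r1:8,r2:Add2,r3:Add3
c7: stall | r0:Add1,r1:8,r2:Add2,r3:Add3
c8: CDB Add1=16; issue ADD r0<-Add1 | r0:Add1,r1:8,r2:Add2,r3:Add3
c9: stall | r0:Add1,r1:8,r2:Add2,r3:Add3
c10: CDB Add2=25; issue SUB r2<-Add2 | r0:Add1,r1:8,r2:Add2,r3:Add3
c11: issue MUL r1<-Mul1 | r0:Add1,r1:Mul1,r2:Add2,r3:Add3
c12: CDB Add1=41; issue ADD r1<-Add1 | r0:41,r1:Add1,r2:Add2,r3:Add3
c13: CDB Add3=17; issue MUL r0<-Mul2 | r0:Mul2,r1:Add1,r2:Add2,r3:17
c14: - | r0:Mul2,r1:Add1,r2:Add2,r3:17
c15: CDB Add2=8 | r0:Mul2,r1:Add1,r2:8,r3:17
c16: - | r0:Mul2,r1:Add1,r2:8,r3:17

STATUS = VALUE 8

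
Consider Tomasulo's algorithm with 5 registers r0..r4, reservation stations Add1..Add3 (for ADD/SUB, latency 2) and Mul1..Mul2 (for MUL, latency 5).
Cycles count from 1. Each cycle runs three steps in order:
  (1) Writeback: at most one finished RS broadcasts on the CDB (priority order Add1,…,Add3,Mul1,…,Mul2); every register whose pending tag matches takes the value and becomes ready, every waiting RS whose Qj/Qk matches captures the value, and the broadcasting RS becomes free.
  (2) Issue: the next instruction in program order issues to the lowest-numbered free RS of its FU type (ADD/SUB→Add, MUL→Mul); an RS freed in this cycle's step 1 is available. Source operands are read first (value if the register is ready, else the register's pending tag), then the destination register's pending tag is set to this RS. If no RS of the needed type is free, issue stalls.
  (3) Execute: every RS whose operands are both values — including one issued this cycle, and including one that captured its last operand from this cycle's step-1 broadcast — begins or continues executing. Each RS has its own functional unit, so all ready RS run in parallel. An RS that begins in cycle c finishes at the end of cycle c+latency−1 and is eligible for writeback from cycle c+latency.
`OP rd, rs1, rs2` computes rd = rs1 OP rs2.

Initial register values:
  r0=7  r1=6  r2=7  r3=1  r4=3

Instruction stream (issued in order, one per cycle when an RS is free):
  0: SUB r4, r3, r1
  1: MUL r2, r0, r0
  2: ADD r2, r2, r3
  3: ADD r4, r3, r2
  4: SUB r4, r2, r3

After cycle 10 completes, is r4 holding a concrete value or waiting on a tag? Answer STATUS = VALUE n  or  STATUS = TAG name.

STATUS = TAG Add3

cycle 1: issue SUB r4<-Add1 // r0:7,r1:6,r2:7,r3:1,r4:Add1
cycle 2: issue MUL r2<-Mul1 // r0:7,r1:6,r2:Mul1,r3:1,r4:Add1
cycle 3: CDB Add1=-5; issue ADD r2<-Add1 // r0:7,r1:6,r2:Add1,r3:1,r4:-5
cycle 4: issue ADD r4<-Add2 // r0:7,r1:6,r2:Add1,r3:1,r4:Add2
cycle 5: issue SUB r4<-Add3 // r0:7,r1:6,r2:Add1,r3:1,r4:Add3
cycle 6: - // r0:7,r1:6,r2:Add1,r3:1,r4:Add3
cycle 7: CDB Mul1=49 // r0:7,r1:6,r2:Add1,r3:1,r4:Add3
cycle 8: - // r0:7,r1:6,r2:Add1,r3:1,r4:Add3
cycle 9: CDB Add1=50 // r0:7,r1:6,r2:50,r3:1,r4:Add3
cycle 10: - // r0:7,r1:6,r2:50,r3:1,r4:Add3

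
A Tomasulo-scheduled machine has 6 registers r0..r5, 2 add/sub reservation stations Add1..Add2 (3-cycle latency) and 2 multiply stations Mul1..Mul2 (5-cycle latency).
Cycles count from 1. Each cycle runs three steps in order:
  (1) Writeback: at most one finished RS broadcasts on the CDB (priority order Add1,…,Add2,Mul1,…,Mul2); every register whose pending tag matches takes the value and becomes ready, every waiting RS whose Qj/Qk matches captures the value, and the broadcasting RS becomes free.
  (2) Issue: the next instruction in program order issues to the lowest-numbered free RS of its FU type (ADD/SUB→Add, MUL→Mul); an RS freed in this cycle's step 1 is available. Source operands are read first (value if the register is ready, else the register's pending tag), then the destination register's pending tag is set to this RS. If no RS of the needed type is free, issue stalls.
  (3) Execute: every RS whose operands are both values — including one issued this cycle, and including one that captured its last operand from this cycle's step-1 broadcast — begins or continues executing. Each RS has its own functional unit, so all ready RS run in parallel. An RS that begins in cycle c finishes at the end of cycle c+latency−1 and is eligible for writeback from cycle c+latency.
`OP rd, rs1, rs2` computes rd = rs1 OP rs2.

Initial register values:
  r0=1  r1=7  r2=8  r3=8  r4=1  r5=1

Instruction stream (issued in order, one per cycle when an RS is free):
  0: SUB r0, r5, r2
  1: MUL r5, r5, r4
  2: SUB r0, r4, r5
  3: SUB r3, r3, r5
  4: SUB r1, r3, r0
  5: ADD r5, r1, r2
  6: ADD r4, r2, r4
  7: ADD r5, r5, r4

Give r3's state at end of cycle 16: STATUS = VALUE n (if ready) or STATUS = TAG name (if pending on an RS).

STATUS = VALUE 7

  c1: issue SUB r0<-Add1  regs: r0:Add1,r1:7,r2:8,r3:8,r4:1,r5:1
  c2: issue MUL r5<-Mul1  regs: r0:Add1,r1:7,r2:8,r3:8,r4:1,r5:Mul1
  c3: issue SUB r0<-Add2  regs: r0:Add2,r1:7,r2:8,r3:8,r4:1,r5:Mul1
  c4: CDB Add1=-7; issue SUB r3<-Add1  regs: r0:Add2,r1:7,r2:8,r3:Add1,r4:1,r5:Mul1
  c5: stall  regs: r0:Add2,r1:7,r2:8,r3:Add1,r4:1,r5:Mul1
  c6: stall  regs: r0:Add2,r1:7,r2:8,r3:Add1,r4:1,r5:Mul1
  c7: CDB Mul1=1; stall  regs: r0:Add2,r1:7,r2:8,r3:Add1,r4:1,r5:1
  c8: stall  regs: r0:Add2,r1:7,r2:8,r3:Add1,r4:1,r5:1
  c9: stall  regs: r0:Add2,r1:7,r2:8,r3:Add1,r4:1,r5:1
  c10: CDB Add1=7; issue SUB r1<-Add1  regs: r0:Add2,r1:Add1,r2:8,r3:7,r4:1,r5:1
  c11: CDB Add2=0; issue ADD r5<-Add2  regs: r0:0,r1:Add1,r2:8,r3:7,r4:1,r5:Add2
  c12: stall  regs: r0:0,r1:Add1,r2:8,r3:7,r4:1,r5:Add2
  c13: stall  regs: r0:0,r1:Add1,r2:8,r3:7,r4:1,r5:Add2
  c14: CDB Add1=7; issue ADD r4<-Add1  regs: r0:0,r1:7,r2:8,r3:7,r4:Add1,r5:Add2
  c15: stall  regs: r0:0,r1:7,r2:8,r3:7,r4:Add1,r5:Add2
  c16: stall  regs: r0:0,r1:7,r2:8,r3:7,r4:Add1,r5:Add2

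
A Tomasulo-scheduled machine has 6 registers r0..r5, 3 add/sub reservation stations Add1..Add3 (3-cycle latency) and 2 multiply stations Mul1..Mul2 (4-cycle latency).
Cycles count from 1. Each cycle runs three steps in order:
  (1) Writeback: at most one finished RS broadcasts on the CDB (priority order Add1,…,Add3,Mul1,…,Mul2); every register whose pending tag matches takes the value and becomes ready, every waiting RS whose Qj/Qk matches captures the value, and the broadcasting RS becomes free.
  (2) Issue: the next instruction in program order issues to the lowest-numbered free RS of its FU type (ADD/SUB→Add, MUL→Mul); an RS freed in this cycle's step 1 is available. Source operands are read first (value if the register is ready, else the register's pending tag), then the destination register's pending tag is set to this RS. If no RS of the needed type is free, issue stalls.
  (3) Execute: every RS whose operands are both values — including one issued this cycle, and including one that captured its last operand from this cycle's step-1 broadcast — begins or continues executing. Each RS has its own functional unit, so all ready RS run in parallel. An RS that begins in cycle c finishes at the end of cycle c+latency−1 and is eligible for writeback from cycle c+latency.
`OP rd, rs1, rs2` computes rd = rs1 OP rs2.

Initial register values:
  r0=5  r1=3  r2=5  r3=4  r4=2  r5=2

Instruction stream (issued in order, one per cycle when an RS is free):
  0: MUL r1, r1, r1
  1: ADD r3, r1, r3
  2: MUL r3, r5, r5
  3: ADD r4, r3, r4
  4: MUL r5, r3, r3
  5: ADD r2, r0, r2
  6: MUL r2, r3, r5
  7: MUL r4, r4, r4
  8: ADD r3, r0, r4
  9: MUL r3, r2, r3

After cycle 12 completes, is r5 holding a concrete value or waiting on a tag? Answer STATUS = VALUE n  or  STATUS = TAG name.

STATUS = VALUE 16

cycle 1: issue MUL r1<-Mul1 // r0:5,r1:Mul1,r2:5,r3:4,r4:2,r5:2
cycle 2: issue ADD r3<-Add1 // r0:5,r1:Mul1,r2:5,r3:Add1,r4:2,r5:2
cycle 3: issue MUL r3<-Mul2 // r0:5,r1:Mul1,r2:5,r3:Mul2,r4:2,r5:2
cycle 4: issue ADD r4<-Add2 // r0:5,r1:Mul1,r2:5,r3:Mul2,r4:Add2,r5:2
cycle 5: CDB Mul1=9; issue MUL r5<-Mul1 // r0:5,r1:9,r2:5,r3:Mul2,r4:Add2,r5:Mul1
cycle 6: issue ADD r2<-Add3 // r0:5,r1:9,r2:Add3,r3:Mul2,r4:Add2,r5:Mul1
cycle 7: CDB Mul2=4; issue MUL r2<-Mul2 // r0:5,r1:9,r2:Mul2,r3:4,r4:Add2,r5:Mul1
cycle 8: CDB Add1=13; stall // r0:5,r1:9,r2:Mul2,r3:4,r4:Add2,r5:Mul1
cycle 9: CDB Add3=10; stall // r0:5,r1:9,r2:Mul2,r3:4,r4:Add2,r5:Mul1
cycle 10: CDB Add2=6; stall // r0:5,r1:9,r2:Mul2,r3:4,r4:6,r5:Mul1
cycle 11: CDB Mul1=16; issue MUL r4<-Mul1 // r0:5,r1:9,r2:Mul2,r3:4,r4:Mul1,r5:16
cycle 12: issue ADD r3<-Add1 // r0:5,r1:9,r2:Mul2,r3:Add1,r4:Mul1,r5:16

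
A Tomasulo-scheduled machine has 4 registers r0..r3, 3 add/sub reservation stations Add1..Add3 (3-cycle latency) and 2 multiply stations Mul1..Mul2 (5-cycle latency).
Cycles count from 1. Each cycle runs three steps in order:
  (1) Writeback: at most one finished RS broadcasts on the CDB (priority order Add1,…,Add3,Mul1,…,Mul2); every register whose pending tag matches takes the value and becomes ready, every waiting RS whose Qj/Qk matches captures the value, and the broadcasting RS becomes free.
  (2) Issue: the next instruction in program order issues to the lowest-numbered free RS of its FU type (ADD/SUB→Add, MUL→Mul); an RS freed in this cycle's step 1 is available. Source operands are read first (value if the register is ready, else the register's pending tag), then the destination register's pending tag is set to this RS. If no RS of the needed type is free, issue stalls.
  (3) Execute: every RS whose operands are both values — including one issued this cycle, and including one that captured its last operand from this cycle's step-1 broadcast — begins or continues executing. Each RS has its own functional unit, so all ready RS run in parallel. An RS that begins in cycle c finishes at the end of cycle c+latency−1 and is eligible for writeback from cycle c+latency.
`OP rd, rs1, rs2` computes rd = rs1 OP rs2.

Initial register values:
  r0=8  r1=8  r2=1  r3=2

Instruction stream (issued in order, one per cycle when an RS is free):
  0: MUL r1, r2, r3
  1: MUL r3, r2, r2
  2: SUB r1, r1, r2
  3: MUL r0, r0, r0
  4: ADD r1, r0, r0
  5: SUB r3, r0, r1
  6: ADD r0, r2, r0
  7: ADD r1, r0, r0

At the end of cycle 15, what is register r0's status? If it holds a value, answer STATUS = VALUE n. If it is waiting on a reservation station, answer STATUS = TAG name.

  c1: issue MUL r1<-Mul1  regs: r0:8,r1:Mul1,r2:1,r3:2
  c2: issue MUL r3<-Mul2  regs: r0:8,r1:Mul1,r2:1,r3:Mul2
  c3: issue SUB r1<-Add1  regs: r0:8,r1:Add1,r2:1,r3:Mul2
  c4: stall  regs: r0:8,r1:Add1,r2:1,r3:Mul2
  c5: stall  regs: r0:8,r1:Add1,r2:1,r3:Mul2
  c6: CDB Mul1=2; issue MUL r0<-Mul1  regs: r0:Mul1,r1:Add1,r2:1,r3:Mul2
  c7: CDB Mul2=1; issue ADD r1<-Add2  regs: r0:Mul1,r1:Add2,r2:1,r3:1
  c8: issue SUB r3<-Add3  regs: r0:Mul1,r1:Add2,r2:1,r3:Add3
  c9: CDB Add1=1; issue ADD r0<-Add1  regs: r0:Add1,r1:Add2,r2:1,r3:Add3
  c10: stall  regs: r0:Add1,r1:Add2,r2:1,r3:Add3
  c11: CDB Mul1=64; stall  regs: r0:Add1,r1:Add2,r2:1,r3:Add3
  c12: stall  regs: r0:Add1,r1:Add2,r2:1,r3:Add3
  c13: stall  regs: r0:Add1,r1:Add2,r2:1,r3:Add3
  c14: CDB Add1=65; issue ADD r1<-Add1  regs: r0:65,r1:Add1,r2:1,r3:Add3
  c15: CDB Add2=128  regs: r0:65,r1:Add1,r2:1,r3:Add3

STATUS = VALUE 65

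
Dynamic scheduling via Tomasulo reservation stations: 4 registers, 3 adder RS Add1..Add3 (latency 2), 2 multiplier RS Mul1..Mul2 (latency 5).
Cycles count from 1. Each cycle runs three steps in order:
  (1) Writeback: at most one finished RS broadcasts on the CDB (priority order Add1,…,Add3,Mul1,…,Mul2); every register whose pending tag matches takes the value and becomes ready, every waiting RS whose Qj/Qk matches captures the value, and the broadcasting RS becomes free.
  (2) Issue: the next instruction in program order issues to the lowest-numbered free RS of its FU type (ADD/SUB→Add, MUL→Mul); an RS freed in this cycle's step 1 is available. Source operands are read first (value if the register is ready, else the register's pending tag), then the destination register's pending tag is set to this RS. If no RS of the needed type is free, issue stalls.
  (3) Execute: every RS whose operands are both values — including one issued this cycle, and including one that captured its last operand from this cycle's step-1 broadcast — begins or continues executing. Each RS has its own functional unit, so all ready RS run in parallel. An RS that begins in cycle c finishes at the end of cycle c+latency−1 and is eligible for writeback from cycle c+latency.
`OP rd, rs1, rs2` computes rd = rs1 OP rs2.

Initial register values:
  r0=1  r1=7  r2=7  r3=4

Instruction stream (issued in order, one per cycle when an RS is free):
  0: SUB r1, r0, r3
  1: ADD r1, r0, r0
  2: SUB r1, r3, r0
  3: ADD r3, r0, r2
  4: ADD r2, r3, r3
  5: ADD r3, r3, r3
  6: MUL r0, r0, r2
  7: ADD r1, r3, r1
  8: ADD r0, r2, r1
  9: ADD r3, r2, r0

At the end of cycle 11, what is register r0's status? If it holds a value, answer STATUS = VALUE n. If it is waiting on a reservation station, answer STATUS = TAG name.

  c1: issue SUB r1<-Add1  regs: r0:1,r1:Add1,r2:7,r3:4
  c2: issue ADD r1<-Add2  regs: r0:1,r1:Add2,r2:7,r3:4
  c3: CDB Add1=-3; issue SUB r1<-Add1  regs: r0:1,r1:Add1,r2:7,r3:4
  c4: CDB Add2=2; issue ADD r3<-Add2  regs: r0:1,r1:Add1,r2:7,r3:Add2
  c5: CDB Add1=3; issue ADD r2<-Add1  regs: r0:1,r1:3,r2:Add1,r3:Add2
  c6: CDB Add2=8; issue ADD r3<-Add2  regs: r0:1,r1:3,r2:Add1,r3:Add2
  c7: issue MUL r0<-Mul1  regs: r0:Mul1,r1:3,r2:Add1,r3:Add2
  c8: CDB Add1=16; issue ADD r1<-Add1  regs: r0:Mul1,r1:Add1,r2:16,r3:Add2
  c9: CDB Add2=16; issue ADD r0<-Add2  regs: r0:Add2,r1:Add1,r2:16,r3:16
  c10: issue ADD r3<-Add3  regs: r0:Add2,r1:Add1,r2:16,r3:Add3
  c11: CDB Add1=19  regs: r0:Add2,r1:19,r2:16,r3:Add3

STATUS = TAG Add2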